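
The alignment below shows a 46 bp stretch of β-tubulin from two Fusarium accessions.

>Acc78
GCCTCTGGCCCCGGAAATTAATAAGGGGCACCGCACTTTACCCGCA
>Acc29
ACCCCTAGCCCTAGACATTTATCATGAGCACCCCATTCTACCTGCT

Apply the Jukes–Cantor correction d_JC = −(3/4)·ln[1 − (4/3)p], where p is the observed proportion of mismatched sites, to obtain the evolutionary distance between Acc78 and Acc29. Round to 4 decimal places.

0.4279

The sequences differ at positions 1 (G/A), 4 (T/C), 7 (G/A), 12 (C/T), 13 (G/A), 16 (A/C), 20 (A/T), 23 (A/C), 25 (G/T), 27 (G/A), 33 (G/C), 36 (C/T), 38 (T/C), 43 (C/T), 46 (A/T).
p = 15/46 = 0.326087.
d = −0.75 · ln(1 − (4/3)·0.326087) = −0.75 · ln(0.565217) = −0.75 · (-0.570546) = 0.4279.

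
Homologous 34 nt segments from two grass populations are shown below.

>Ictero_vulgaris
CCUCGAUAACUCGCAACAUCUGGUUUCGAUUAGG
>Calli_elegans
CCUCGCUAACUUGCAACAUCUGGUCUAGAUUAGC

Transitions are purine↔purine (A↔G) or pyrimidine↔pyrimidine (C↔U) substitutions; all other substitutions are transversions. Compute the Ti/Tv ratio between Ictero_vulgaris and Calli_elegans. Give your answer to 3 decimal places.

0.667

Differing sites — 6:A/C (Tv); 12:C/U (Ti); 25:U/C (Ti); 27:C/A (Tv); 34:G/C (Tv).
Of the 5 differences, 2 transitions and 3 transversions, so Ti/Tv = 2/3 = 0.667.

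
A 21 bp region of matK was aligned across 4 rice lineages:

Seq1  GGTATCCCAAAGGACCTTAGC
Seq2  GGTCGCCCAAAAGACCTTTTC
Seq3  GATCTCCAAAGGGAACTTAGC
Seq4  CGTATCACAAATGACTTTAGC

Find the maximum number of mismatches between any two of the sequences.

Pairwise Hamming distances:
  Seq1 vs Seq2: 5
  Seq1 vs Seq3: 5
  Seq1 vs Seq4: 4
  Seq2 vs Seq3: 8
  Seq2 vs Seq4: 8
  Seq3 vs Seq4: 9
The largest is 9, between Seq3 and Seq4.

9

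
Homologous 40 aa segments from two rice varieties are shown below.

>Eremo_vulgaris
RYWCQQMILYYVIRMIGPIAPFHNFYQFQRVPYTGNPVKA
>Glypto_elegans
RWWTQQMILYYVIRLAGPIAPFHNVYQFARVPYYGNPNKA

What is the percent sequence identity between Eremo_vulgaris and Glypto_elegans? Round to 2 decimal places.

The sequences differ at positions 2 (Y/W), 4 (C/T), 15 (M/L), 16 (I/A), 25 (F/V), 29 (Q/A), 34 (T/Y), 38 (V/N).
32 of the 40 sites match, so the percent identity is 32/40 × 100 = 80.00%.

80.00%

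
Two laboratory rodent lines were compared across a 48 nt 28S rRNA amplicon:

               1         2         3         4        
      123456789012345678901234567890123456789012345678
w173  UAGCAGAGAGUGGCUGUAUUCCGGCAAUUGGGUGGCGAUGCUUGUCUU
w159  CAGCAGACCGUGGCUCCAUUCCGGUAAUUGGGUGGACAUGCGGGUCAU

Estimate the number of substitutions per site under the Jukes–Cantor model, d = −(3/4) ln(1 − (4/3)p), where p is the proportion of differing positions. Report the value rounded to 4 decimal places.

0.2735

Differing sites — 1:U/C; 8:G/C; 9:A/C; 16:G/C; 17:U/C; 25:C/U; 36:C/A; 37:G/C; 42:U/G; 43:U/G; 47:U/A.
p = 11/48 = 0.229167.
d = −0.75 · ln(1 − (4/3)·0.229167) = −0.75 · ln(0.694444) = −0.75 · (-0.364644) = 0.2735.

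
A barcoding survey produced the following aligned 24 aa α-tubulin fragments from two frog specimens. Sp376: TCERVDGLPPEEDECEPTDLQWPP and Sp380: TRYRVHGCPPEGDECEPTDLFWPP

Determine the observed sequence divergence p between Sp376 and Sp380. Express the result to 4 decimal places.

0.2500

Differing sites — 2:C/R; 3:E/Y; 6:D/H; 8:L/C; 12:E/G; 21:Q/F.
There are 6 differences over 24 sites, so p = 6/24 = 0.2500.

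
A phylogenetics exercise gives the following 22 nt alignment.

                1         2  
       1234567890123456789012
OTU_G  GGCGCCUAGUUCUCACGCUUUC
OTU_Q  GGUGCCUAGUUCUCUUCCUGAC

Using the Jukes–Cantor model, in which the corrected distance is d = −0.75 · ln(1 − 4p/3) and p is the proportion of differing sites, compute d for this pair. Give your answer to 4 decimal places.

0.3390

Mismatches occur at site 3 (C↔U), site 15 (A↔U), site 16 (C↔U), site 17 (G↔C), site 20 (U↔G), site 21 (U↔A).
p = 6/22 = 0.272727.
d = −0.75 · ln(1 − (4/3)·0.272727) = −0.75 · ln(0.636364) = −0.75 · (-0.451985) = 0.3390.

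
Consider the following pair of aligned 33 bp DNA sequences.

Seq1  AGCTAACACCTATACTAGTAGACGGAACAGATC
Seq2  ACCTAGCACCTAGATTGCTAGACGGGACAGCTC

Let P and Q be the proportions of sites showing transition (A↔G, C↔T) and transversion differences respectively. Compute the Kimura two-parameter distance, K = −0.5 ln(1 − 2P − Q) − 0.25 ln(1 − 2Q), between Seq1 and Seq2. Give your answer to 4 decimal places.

Differing sites — 2:G/C (Tv); 6:A/G (Ti); 13:T/G (Tv); 15:C/T (Ti); 17:A/G (Ti); 18:G/C (Tv); 26:A/G (Ti); 31:A/C (Tv).
Of the 8 differences, 4 transitions and 4 transversions over 33 sites: P = 4/33 = 0.121212, Q = 4/33 = 0.121212.
d = −0.5·ln(0.636364) − 0.25·ln(0.757576) = −0.5·(-0.451985) − 0.25·(-0.277631) = 0.2954.

0.2954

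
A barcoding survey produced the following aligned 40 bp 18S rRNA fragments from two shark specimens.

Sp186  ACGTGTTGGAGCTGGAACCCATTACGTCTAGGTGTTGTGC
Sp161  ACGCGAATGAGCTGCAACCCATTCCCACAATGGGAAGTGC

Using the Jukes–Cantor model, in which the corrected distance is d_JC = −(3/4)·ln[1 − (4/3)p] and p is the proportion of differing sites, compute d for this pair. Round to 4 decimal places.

Differing sites — 4:T/C; 6:T/A; 7:T/A; 8:G/T; 15:G/C; 24:A/C; 26:G/C; 27:T/A; 29:T/A; 31:G/T; 33:T/G; 35:T/A; 36:T/A.
p = 13/40 = 0.325000.
d = −0.75 · ln(1 − (4/3)·0.325000) = −0.75 · ln(0.566667) = −0.75 · (-0.567983) = 0.4260.

0.4260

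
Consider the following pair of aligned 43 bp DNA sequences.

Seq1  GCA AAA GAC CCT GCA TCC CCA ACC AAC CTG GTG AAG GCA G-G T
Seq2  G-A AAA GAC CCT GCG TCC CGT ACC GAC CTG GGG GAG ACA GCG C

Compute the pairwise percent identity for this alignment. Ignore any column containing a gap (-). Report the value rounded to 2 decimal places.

80.49%

Excluding the 2 gap columns leaves 41 comparable sites.
The sequences differ at positions 15 (A/G), 20 (C/G), 21 (A/T), 25 (A/G), 32 (T/G), 34 (A/G), 37 (G/A), 43 (T/C).
33 of the 41 comparable sites match, so the percent identity is 33/41 × 100 = 80.49%.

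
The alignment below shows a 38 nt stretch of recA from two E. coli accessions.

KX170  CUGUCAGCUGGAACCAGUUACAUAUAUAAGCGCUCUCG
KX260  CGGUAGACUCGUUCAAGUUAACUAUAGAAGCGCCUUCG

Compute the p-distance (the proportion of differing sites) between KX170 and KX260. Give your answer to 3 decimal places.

The sequences differ at positions 2 (U/G), 5 (C/A), 6 (A/G), 7 (G/A), 10 (G/C), 12 (A/U), 13 (A/U), 15 (C/A), 21 (C/A), 22 (A/C), 27 (U/G), 34 (U/C), 35 (C/U).
There are 13 differences over 38 sites, so p = 13/38 = 0.342.

0.342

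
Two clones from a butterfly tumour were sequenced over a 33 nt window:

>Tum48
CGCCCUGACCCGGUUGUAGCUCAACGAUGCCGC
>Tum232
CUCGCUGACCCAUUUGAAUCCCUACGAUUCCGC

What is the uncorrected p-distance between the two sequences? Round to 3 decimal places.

0.273

The sequences differ at positions 2 (G/U), 4 (C/G), 12 (G/A), 13 (G/U), 17 (U/A), 19 (G/U), 21 (U/C), 23 (A/U), 29 (G/U).
There are 9 differences over 33 sites, so p = 9/33 = 0.273.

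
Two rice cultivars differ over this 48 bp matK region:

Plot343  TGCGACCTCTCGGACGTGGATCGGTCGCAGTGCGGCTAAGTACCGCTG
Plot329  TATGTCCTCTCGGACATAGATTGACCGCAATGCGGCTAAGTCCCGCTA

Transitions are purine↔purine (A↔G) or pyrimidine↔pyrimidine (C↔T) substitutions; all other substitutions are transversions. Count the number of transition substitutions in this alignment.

Differing sites — 2:G/A (Ti); 3:C/T (Ti); 5:A/T (Tv); 16:G/A (Ti); 18:G/A (Ti); 22:C/T (Ti); 24:G/A (Ti); 25:T/C (Ti); 30:G/A (Ti); 42:A/C (Tv); 48:G/A (Ti).
Of the 11 differences, 9 transitions and 2 transversions, so the answer is 9.

9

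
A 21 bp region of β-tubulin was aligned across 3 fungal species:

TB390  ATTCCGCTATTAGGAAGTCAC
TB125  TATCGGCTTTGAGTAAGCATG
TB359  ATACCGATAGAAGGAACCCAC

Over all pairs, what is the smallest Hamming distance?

Pairwise Hamming distances:
  TB390 vs TB125: 10
  TB390 vs TB359: 6
  TB125 vs TB359: 13
The smallest is 6, between TB390 and TB359.

6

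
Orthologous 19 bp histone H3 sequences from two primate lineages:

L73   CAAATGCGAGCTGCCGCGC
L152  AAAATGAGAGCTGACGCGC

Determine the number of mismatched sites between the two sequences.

The sequences differ at positions 1 (C/A), 7 (C/A), 14 (C/A).
That gives 3 mismatches out of 19 aligned sites, so the Hamming distance is 3.

3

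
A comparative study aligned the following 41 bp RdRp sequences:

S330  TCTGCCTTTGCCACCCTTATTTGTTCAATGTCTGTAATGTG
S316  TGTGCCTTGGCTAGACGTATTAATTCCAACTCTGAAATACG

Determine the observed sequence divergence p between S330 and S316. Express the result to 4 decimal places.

0.3415

The sequences differ at positions 2 (C/G), 9 (T/G), 12 (C/T), 14 (C/G), 15 (C/A), 17 (T/G), 22 (T/A), 23 (G/A), 27 (A/C), 29 (T/A), 30 (G/C), 35 (T/A), 39 (G/A), 40 (T/C).
There are 14 differences over 41 sites, so p = 14/41 = 0.3415.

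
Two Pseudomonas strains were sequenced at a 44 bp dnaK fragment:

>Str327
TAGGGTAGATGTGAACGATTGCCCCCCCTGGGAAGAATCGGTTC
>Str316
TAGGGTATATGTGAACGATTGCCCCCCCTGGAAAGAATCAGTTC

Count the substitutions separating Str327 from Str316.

3

The sequences differ at positions 8 (G/T), 32 (G/A), 40 (G/A).
That gives 3 mismatches out of 44 aligned sites, so the Hamming distance is 3.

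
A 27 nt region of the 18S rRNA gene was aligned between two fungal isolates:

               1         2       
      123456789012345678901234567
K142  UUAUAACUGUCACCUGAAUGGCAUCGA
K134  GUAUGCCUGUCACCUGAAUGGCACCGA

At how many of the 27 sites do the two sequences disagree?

4

Mismatches occur at site 1 (U/G), site 5 (A/G), site 6 (A/C), site 24 (U/C).
That gives 4 mismatches out of 27 aligned sites, so the Hamming distance is 4.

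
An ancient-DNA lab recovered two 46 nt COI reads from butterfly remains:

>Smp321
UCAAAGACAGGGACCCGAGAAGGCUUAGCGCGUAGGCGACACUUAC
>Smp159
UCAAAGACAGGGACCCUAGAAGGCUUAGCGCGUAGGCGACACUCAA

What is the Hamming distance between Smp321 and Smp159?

3

Mismatches occur at site 17 (G↔U), site 44 (U↔C), site 46 (C↔A).
That gives 3 mismatches out of 46 aligned sites, so the Hamming distance is 3.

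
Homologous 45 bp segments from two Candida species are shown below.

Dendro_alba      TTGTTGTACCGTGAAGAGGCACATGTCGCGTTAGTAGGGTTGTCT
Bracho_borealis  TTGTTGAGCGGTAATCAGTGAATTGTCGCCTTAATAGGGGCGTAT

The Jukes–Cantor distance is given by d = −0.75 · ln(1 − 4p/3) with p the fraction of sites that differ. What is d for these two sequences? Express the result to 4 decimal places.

0.4408

The sequences differ at positions 7 (T/A), 8 (A/G), 10 (C/G), 13 (G/A), 15 (A/T), 16 (G/C), 19 (G/T), 20 (C/G), 22 (C/A), 23 (A/T), 30 (G/C), 34 (G/A), 40 (T/G), 41 (T/C), 44 (C/A).
p = 15/45 = 0.333333.
d = −0.75 · ln(1 − (4/3)·0.333333) = −0.75 · ln(0.555556) = −0.75 · (-0.587786) = 0.4408.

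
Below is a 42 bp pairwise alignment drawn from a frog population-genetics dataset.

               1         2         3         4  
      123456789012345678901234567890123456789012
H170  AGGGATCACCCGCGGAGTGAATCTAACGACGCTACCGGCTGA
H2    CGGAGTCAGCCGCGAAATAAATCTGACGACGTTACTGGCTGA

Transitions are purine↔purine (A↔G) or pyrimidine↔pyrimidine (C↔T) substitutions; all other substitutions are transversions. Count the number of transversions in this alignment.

2

The sequences differ at positions 1 (A/C, transversion), 4 (G/A, transition), 5 (A/G, transition), 9 (C/G, transversion), 15 (G/A, transition), 17 (G/A, transition), 19 (G/A, transition), 25 (A/G, transition), 32 (C/T, transition), 36 (C/T, transition).
Of the 10 differences, 8 transitions and 2 transversions, so the answer is 2.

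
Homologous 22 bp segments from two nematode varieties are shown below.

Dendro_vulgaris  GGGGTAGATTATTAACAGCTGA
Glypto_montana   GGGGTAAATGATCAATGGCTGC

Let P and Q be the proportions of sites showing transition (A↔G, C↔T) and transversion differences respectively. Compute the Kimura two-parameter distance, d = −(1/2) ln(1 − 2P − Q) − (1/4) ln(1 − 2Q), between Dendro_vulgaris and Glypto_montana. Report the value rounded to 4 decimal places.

0.3532

The sequences differ at positions 7 (G/A, transition), 10 (T/G, transversion), 13 (T/C, transition), 16 (C/T, transition), 17 (A/G, transition), 22 (A/C, transversion).
Of the 6 differences, 4 transitions and 2 transversions over 22 sites: P = 4/22 = 0.181818, Q = 2/22 = 0.090909.
d = −0.5·ln(0.545455) − 0.25·ln(0.818182) = −0.5·(-0.606135) − 0.25·(-0.200670) = 0.3532.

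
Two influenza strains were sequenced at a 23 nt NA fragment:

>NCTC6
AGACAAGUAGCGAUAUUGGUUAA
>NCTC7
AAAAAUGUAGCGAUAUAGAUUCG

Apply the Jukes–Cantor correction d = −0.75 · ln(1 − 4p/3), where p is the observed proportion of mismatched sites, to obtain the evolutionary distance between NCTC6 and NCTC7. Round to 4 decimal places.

The sequences differ at positions 2 (G/A), 4 (C/A), 6 (A/U), 17 (U/A), 19 (G/A), 22 (A/C), 23 (A/G).
p = 7/23 = 0.304348.
d = −0.75 · ln(1 − (4/3)·0.304348) = −0.75 · ln(0.594203) = −0.75 · (-0.520534) = 0.3904.

0.3904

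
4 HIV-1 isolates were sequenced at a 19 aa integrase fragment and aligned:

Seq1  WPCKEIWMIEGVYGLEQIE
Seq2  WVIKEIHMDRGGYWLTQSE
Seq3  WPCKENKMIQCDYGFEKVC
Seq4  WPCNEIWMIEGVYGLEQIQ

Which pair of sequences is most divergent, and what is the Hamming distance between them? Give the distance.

Pairwise Hamming distances:
  Seq1 vs Seq2: 9
  Seq1 vs Seq3: 9
  Seq1 vs Seq4: 2
  Seq2 vs Seq3: 14
  Seq2 vs Seq4: 11
  Seq3 vs Seq4: 10
The largest is 14, between Seq2 and Seq3.

14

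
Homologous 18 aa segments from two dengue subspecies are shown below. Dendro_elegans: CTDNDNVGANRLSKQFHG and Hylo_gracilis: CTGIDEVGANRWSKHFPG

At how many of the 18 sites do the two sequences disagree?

6

The sequences differ at positions 3 (D/G), 4 (N/I), 6 (N/E), 12 (L/W), 15 (Q/H), 17 (H/P).
That gives 6 mismatches out of 18 aligned sites, so the Hamming distance is 6.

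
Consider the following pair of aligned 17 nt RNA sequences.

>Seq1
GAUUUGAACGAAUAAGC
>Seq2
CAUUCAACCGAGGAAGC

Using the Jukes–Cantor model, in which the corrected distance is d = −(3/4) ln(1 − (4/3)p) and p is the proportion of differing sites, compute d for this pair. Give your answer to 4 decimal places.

0.4770

Mismatches occur at site 1 (G/C), site 5 (U/C), site 6 (G/A), site 8 (A/C), site 12 (A/G), site 13 (U/G).
p = 6/17 = 0.352941.
d = −0.75 · ln(1 − (4/3)·0.352941) = −0.75 · ln(0.529412) = −0.75 · (-0.635988) = 0.4770.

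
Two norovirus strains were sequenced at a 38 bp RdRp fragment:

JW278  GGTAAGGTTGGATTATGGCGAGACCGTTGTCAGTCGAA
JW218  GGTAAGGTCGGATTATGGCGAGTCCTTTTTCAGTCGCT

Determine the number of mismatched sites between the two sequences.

6

Mismatches occur at site 9 (T→C), site 23 (A→T), site 26 (G→T), site 29 (G→T), site 37 (A→C), site 38 (A→T).
That gives 6 mismatches out of 38 aligned sites, so the Hamming distance is 6.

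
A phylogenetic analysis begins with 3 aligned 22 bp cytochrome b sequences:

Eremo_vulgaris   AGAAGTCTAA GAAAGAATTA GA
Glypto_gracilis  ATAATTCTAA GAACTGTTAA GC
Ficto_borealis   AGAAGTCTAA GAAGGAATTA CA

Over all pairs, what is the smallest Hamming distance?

Pairwise Hamming distances:
  Eremo_vulgaris vs Glypto_gracilis: 8
  Eremo_vulgaris vs Ficto_borealis: 2
  Glypto_gracilis vs Ficto_borealis: 9
The smallest is 2, between Eremo_vulgaris and Ficto_borealis.

2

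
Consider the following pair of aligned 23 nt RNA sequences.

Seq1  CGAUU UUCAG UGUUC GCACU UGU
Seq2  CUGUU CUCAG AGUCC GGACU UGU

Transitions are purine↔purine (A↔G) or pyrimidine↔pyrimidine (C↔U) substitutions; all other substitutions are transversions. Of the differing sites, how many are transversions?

3

Differing sites — 2:G/U (Tv); 3:A/G (Ti); 6:U/C (Ti); 11:U/A (Tv); 14:U/C (Ti); 17:C/G (Tv).
Of the 6 differences, 3 transitions and 3 transversions, so the answer is 3.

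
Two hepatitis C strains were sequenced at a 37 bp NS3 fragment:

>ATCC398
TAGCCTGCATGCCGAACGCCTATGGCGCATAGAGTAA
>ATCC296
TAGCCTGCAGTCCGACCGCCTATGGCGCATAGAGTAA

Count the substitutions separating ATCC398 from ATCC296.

3

The sequences differ at positions 10 (T/G), 11 (G/T), 16 (A/C).
That gives 3 mismatches out of 37 aligned sites, so the Hamming distance is 3.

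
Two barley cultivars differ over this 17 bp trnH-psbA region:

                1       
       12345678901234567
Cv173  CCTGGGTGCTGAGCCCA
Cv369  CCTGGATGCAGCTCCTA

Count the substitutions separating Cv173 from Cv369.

5

Differing sites — 6:G/A; 10:T/A; 12:A/C; 13:G/T; 16:C/T.
That gives 5 mismatches out of 17 aligned sites, so the Hamming distance is 5.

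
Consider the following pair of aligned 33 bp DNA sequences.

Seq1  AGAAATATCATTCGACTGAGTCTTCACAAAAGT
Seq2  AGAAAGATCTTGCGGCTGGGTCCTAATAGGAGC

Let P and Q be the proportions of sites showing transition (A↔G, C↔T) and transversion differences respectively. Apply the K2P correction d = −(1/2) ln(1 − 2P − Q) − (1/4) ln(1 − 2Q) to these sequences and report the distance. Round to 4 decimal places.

0.4636

The sequences differ at positions 6 (T/G, transversion), 10 (A/T, transversion), 12 (T/G, transversion), 15 (A/G, transition), 19 (A/G, transition), 23 (T/C, transition), 25 (C/A, transversion), 27 (C/T, transition), 29 (A/G, transition), 30 (A/G, transition), 33 (T/C, transition).
Of the 11 differences, 7 transitions and 4 transversions over 33 sites: P = 7/33 = 0.212121, Q = 4/33 = 0.121212.
d = −0.5·ln(0.454546) − 0.25·ln(0.757576) = −0.5·(-0.788456) − 0.25·(-0.277631) = 0.4636.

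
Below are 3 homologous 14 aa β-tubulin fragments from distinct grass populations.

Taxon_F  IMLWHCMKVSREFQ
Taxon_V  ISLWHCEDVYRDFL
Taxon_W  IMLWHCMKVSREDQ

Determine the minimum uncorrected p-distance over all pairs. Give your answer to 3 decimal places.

0.071

Pairwise Hamming distances:
  Taxon_F vs Taxon_V: 6
  Taxon_F vs Taxon_W: 1
  Taxon_V vs Taxon_W: 7
The smallest is 1 mismatch, between Taxon_F and Taxon_W; p = 1/14 = 0.071.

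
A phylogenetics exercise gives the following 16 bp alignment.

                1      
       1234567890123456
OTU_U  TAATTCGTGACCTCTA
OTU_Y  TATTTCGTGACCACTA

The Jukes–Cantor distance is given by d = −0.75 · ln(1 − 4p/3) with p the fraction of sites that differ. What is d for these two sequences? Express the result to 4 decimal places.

0.1367

Differing sites — 3:A/T; 13:T/A.
p = 2/16 = 0.125000.
d = −0.75 · ln(1 − (4/3)·0.125000) = −0.75 · ln(0.833333) = −0.75 · (-0.182322) = 0.1367.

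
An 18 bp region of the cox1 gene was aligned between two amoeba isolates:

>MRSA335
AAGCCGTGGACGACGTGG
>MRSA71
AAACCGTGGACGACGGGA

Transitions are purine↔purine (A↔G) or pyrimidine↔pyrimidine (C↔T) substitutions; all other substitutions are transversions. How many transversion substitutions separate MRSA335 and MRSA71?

1

Mismatches occur at site 3 (G↔A, transition), site 16 (T↔G, transversion), site 18 (G↔A, transition).
Of the 3 differences, 2 transitions and 1 transversion, so the answer is 1.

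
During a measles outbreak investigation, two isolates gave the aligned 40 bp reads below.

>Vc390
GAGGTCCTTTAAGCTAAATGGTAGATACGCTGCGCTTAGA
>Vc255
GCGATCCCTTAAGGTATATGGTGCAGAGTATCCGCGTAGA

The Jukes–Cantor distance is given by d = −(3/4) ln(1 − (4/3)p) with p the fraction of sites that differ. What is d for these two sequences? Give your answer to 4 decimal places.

The sequences differ at positions 2 (A/C), 4 (G/A), 8 (T/C), 14 (C/G), 17 (A/T), 23 (A/G), 24 (G/C), 26 (T/G), 28 (C/G), 29 (G/T), 30 (C/A), 32 (G/C), 36 (T/G).
p = 13/40 = 0.325000.
d = −0.75 · ln(1 − (4/3)·0.325000) = −0.75 · ln(0.566667) = −0.75 · (-0.567983) = 0.4260.

0.4260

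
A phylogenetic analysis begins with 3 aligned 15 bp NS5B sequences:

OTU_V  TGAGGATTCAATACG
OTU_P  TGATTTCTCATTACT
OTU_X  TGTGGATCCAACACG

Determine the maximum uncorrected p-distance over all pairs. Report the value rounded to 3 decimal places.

0.600

Pairwise Hamming distances:
  OTU_V vs OTU_P: 6
  OTU_V vs OTU_X: 3
  OTU_P vs OTU_X: 9
The largest is 9 mismatches, between OTU_P and OTU_X; p = 9/15 = 0.600.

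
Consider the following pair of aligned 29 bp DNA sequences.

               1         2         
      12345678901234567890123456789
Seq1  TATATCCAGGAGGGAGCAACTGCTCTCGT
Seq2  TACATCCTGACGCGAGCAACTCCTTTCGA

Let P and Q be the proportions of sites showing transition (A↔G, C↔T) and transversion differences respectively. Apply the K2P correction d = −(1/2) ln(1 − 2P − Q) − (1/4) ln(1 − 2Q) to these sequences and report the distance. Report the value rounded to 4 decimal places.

0.3442

Differing sites — 3:T/C (Ti); 8:A/T (Tv); 10:G/A (Ti); 11:A/C (Tv); 13:G/C (Tv); 22:G/C (Tv); 25:C/T (Ti); 29:T/A (Tv).
Of the 8 differences, 3 transitions and 5 transversions over 29 sites: P = 3/29 = 0.103448, Q = 5/29 = 0.172414.
d = −0.5·ln(0.620690) − 0.25·ln(0.655172) = −0.5·(-0.476924) − 0.25·(-0.422857) = 0.3442.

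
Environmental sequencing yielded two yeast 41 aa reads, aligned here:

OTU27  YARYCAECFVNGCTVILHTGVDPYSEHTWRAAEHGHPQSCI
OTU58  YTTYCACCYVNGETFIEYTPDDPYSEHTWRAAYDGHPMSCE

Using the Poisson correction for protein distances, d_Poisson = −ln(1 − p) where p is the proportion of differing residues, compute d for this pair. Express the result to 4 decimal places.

0.4177

Differing sites — 2:A/T; 3:R/T; 7:E/C; 9:F/Y; 13:C/E; 15:V/F; 17:L/E; 18:H/Y; 20:G/P; 21:V/D; 33:E/Y; 34:H/D; 38:Q/M; 41:I/E.
p = 14/41 = 0.341463.
d = −ln(1 − 0.341463) = −ln(0.658537) = 0.4177.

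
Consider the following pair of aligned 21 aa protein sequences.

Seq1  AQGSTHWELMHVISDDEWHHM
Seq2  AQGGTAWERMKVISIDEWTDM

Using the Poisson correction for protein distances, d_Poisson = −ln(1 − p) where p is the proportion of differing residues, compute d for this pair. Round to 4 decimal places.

Mismatches occur at site 4 (S↔G), site 6 (H↔A), site 9 (L↔R), site 11 (H↔K), site 15 (D↔I), site 19 (H↔T), site 20 (H↔D).
p = 7/21 = 0.333333.
d = −ln(1 − 0.333333) = −ln(0.666667) = 0.4055.

0.4055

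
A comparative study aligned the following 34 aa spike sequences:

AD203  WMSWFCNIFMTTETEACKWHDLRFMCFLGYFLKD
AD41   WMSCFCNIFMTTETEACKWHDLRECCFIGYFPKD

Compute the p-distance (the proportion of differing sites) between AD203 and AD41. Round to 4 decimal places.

Differing sites — 4:W/C; 24:F/E; 25:M/C; 28:L/I; 32:L/P.
There are 5 differences over 34 sites, so p = 5/34 = 0.1471.

0.1471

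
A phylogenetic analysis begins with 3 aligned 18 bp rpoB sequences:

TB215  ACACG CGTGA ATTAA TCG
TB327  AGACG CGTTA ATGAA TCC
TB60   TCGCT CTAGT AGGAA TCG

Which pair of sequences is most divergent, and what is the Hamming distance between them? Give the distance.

10

Pairwise Hamming distances:
  TB215 vs TB327: 4
  TB215 vs TB60: 8
  TB327 vs TB60: 10
The largest is 10, between TB327 and TB60.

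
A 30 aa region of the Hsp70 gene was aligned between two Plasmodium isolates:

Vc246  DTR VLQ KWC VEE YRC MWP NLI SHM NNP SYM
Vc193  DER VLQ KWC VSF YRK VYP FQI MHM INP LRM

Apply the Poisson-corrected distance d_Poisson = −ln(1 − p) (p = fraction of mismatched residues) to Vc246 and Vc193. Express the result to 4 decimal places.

The sequences differ at positions 2 (T/E), 11 (E/S), 12 (E/F), 15 (C/K), 16 (M/V), 17 (W/Y), 19 (N/F), 20 (L/Q), 22 (S/M), 25 (N/I), 28 (S/L), 29 (Y/R).
p = 12/30 = 0.400000.
d = −ln(1 − 0.400000) = −ln(0.600000) = 0.5108.

0.5108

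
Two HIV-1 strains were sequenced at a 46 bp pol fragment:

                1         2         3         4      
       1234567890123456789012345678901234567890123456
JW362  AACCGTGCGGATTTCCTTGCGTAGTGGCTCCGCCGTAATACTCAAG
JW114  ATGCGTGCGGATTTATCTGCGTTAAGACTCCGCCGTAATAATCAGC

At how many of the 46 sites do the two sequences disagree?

The sequences differ at positions 2 (A/T), 3 (C/G), 15 (C/A), 16 (C/T), 17 (T/C), 23 (A/T), 24 (G/A), 25 (T/A), 27 (G/A), 41 (C/A), 45 (A/G), 46 (G/C).
That gives 12 mismatches out of 46 aligned sites, so the Hamming distance is 12.

12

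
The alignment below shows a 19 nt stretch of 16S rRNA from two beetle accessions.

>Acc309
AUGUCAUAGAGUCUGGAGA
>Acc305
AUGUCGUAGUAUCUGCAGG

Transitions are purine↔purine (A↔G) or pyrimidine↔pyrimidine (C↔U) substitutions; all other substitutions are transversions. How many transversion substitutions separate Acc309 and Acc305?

The sequences differ at positions 6 (A/G, transition), 10 (A/U, transversion), 11 (G/A, transition), 16 (G/C, transversion), 19 (A/G, transition).
Of the 5 differences, 3 transitions and 2 transversions, so the answer is 2.

2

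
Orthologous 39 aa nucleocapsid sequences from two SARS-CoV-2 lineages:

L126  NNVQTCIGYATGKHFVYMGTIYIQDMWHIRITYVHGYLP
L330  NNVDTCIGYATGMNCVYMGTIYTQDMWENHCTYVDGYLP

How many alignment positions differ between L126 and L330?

The sequences differ at positions 4 (Q/D), 13 (K/M), 14 (H/N), 15 (F/C), 23 (I/T), 28 (H/E), 29 (I/N), 30 (R/H), 31 (I/C), 35 (H/D).
That gives 10 mismatches out of 39 aligned sites, so the Hamming distance is 10.

10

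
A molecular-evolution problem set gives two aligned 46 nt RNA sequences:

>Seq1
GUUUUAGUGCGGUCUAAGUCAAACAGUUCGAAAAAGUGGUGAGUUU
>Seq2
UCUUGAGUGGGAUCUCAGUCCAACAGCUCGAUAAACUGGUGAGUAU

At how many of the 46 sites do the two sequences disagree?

Mismatches occur at site 1 (G↔U), site 2 (U↔C), site 5 (U↔G), site 10 (C↔G), site 12 (G↔A), site 16 (A↔C), site 21 (A↔C), site 27 (U↔C), site 32 (A↔U), site 36 (G↔C), site 45 (U↔A).
That gives 11 mismatches out of 46 aligned sites, so the Hamming distance is 11.

11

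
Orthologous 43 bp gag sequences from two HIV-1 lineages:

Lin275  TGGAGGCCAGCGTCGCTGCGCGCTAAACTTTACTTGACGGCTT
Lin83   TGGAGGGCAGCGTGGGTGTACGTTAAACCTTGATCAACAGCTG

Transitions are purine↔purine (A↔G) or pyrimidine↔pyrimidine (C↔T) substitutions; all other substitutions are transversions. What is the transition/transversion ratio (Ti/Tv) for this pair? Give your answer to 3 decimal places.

Mismatches occur at site 7 (C→G, transversion), site 14 (C→G, transversion), site 16 (C→G, transversion), site 19 (C→T, transition), site 20 (G→A, transition), site 23 (C→T, transition), site 29 (T→C, transition), site 32 (A→G, transition), site 33 (C→A, transversion), site 35 (T→C, transition), site 36 (G→A, transition), site 39 (G→A, transition), site 43 (T→G, transversion).
Of the 13 differences, 8 transitions and 5 transversions, so Ti/Tv = 8/5 = 1.600.

1.600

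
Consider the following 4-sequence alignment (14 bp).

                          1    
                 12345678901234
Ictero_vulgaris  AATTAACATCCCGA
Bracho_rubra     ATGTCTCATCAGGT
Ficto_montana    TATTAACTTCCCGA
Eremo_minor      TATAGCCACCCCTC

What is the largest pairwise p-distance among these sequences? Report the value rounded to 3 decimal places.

Pairwise Hamming distances:
  Ictero_vulgaris vs Bracho_rubra: 7
  Ictero_vulgaris vs Ficto_montana: 2
  Ictero_vulgaris vs Eremo_minor: 7
  Bracho_rubra vs Ficto_montana: 9
  Bracho_rubra vs Eremo_minor: 11
  Ficto_montana vs Eremo_minor: 7
The largest is 11 mismatches, between Bracho_rubra and Eremo_minor; p = 11/14 = 0.786.

0.786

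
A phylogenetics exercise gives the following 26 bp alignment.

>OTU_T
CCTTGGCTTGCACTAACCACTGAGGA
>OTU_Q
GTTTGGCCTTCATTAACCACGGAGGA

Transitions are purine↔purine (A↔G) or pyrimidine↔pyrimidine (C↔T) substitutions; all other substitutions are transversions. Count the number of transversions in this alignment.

3

Differing sites — 1:C/G (Tv); 2:C/T (Ti); 8:T/C (Ti); 10:G/T (Tv); 13:C/T (Ti); 21:T/G (Tv).
Of the 6 differences, 3 transitions and 3 transversions, so the answer is 3.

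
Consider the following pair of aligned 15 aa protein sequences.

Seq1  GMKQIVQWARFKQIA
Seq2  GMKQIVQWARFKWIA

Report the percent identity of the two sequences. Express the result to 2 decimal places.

93.33%

A single mismatch occurs at site 13 (Q→W).
14 of the 15 sites match, so the percent identity is 14/15 × 100 = 93.33%.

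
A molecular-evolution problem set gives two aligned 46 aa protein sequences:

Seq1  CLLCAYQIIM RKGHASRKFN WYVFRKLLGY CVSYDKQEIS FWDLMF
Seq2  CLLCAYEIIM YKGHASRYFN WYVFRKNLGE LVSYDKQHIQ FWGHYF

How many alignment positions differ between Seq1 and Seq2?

11

Mismatches occur at site 7 (Q→E), site 11 (R→Y), site 18 (K→Y), site 27 (L→N), site 30 (Y→E), site 31 (C→L), site 38 (E→H), site 40 (S→Q), site 43 (D→G), site 44 (L→H), site 45 (M→Y).
That gives 11 mismatches out of 46 aligned sites, so the Hamming distance is 11.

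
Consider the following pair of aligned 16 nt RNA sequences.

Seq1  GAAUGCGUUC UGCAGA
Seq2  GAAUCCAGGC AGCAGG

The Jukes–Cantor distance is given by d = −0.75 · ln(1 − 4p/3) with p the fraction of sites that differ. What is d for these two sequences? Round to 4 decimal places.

Mismatches occur at site 5 (G/C), site 7 (G/A), site 8 (U/G), site 9 (U/G), site 11 (U/A), site 16 (A/G).
p = 6/16 = 0.375000.
d = −0.75 · ln(1 − (4/3)·0.375000) = −0.75 · ln(0.500000) = −0.75 · (-0.693147) = 0.5199.

0.5199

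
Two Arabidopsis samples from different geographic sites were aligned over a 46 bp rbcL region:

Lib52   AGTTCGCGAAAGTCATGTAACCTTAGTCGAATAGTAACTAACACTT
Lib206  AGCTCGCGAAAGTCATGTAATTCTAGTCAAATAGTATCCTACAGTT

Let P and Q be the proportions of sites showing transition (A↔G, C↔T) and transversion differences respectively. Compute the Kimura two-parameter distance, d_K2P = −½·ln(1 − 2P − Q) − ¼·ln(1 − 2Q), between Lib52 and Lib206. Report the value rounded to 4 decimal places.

Mismatches occur at site 3 (T→C, transition), site 21 (C→T, transition), site 22 (C→T, transition), site 23 (T→C, transition), site 29 (G→A, transition), site 37 (A→T, transversion), site 39 (T→C, transition), site 40 (A→T, transversion), site 44 (C→G, transversion).
Of the 9 differences, 6 transitions and 3 transversions over 46 sites: P = 6/46 = 0.130435, Q = 3/46 = 0.065217.
d = −0.5·ln(0.673913) − 0.25·ln(0.869566) = −0.5·(-0.394654) − 0.25·(-0.139761) = 0.2323.

0.2323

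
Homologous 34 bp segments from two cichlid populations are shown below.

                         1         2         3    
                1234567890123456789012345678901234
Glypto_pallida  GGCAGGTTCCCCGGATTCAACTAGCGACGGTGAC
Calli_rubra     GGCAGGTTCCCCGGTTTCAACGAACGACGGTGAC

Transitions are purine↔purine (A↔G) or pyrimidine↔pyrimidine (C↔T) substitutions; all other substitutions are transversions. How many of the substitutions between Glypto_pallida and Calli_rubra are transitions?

1

The sequences differ at positions 15 (A/T, transversion), 22 (T/G, transversion), 24 (G/A, transition).
Of the 3 differences, 1 transition and 2 transversions, so the answer is 1.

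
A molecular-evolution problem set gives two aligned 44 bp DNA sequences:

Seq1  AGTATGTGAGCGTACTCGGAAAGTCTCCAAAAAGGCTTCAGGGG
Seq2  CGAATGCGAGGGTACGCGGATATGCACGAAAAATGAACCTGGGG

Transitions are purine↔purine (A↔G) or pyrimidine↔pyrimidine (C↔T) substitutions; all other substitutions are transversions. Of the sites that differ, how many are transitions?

Mismatches occur at site 1 (A/C, transversion), site 3 (T/A, transversion), site 7 (T/C, transition), site 11 (C/G, transversion), site 16 (T/G, transversion), site 21 (A/T, transversion), site 23 (G/T, transversion), site 24 (T/G, transversion), site 26 (T/A, transversion), site 28 (C/G, transversion), site 34 (G/T, transversion), site 36 (C/A, transversion), site 37 (T/A, transversion), site 38 (T/C, transition), site 40 (A/T, transversion).
Of the 15 differences, 2 transitions and 13 transversions, so the answer is 2.

2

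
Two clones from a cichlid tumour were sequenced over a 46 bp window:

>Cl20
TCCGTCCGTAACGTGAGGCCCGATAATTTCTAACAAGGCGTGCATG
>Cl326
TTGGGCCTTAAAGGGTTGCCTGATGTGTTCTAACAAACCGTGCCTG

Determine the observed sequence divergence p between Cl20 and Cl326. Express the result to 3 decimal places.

0.326

Differing sites — 2:C/T; 3:C/G; 5:T/G; 8:G/T; 12:C/A; 14:T/G; 16:A/T; 17:G/T; 21:C/T; 25:A/G; 26:A/T; 27:T/G; 37:G/A; 38:G/C; 44:A/C.
There are 15 differences over 46 sites, so p = 15/46 = 0.326.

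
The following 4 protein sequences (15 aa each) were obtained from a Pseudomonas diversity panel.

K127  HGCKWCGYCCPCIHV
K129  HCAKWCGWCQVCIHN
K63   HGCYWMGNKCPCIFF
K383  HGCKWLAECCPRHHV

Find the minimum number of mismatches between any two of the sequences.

Pairwise Hamming distances:
  K127 vs K129: 6
  K127 vs K63: 6
  K127 vs K383: 5
  K129 vs K63: 10
  K129 vs K383: 10
  K63 vs K383: 9
The smallest is 5, between K127 and K383.

5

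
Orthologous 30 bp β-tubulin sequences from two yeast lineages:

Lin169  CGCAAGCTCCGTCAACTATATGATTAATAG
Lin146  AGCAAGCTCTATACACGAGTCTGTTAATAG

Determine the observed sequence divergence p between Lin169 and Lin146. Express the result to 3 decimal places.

Differing sites — 1:C/A; 10:C/T; 11:G/A; 13:C/A; 14:A/C; 17:T/G; 19:T/G; 20:A/T; 21:T/C; 22:G/T; 23:A/G.
There are 11 differences over 30 sites, so p = 11/30 = 0.367.

0.367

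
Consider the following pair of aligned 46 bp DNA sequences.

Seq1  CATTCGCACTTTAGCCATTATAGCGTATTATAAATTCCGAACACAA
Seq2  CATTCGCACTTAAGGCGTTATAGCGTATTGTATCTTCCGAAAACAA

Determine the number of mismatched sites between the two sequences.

The sequences differ at positions 12 (T/A), 15 (C/G), 17 (A/G), 30 (A/G), 33 (A/T), 34 (A/C), 42 (C/A).
That gives 7 mismatches out of 46 aligned sites, so the Hamming distance is 7.

7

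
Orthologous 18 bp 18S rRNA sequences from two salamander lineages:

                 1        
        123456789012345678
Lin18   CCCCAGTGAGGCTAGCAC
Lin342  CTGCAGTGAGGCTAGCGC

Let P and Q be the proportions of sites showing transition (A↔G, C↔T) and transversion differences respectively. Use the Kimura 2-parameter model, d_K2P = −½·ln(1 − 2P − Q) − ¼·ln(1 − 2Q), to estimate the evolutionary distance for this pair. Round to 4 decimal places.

Mismatches occur at site 2 (C→T, transition), site 3 (C→G, transversion), site 17 (A→G, transition).
Of the 3 differences, 2 transitions and 1 transversion over 18 sites: P = 2/18 = 0.111111, Q = 1/18 = 0.055556.
d = −0.5·ln(0.722222) − 0.25·ln(0.888888) = −0.5·(-0.325423) − 0.25·(-0.117784) = 0.1922.

0.1922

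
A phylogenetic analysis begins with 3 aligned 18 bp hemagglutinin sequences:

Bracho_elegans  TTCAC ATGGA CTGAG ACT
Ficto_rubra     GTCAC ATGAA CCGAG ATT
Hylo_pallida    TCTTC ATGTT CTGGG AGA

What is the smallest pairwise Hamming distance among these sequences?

Pairwise Hamming distances:
  Bracho_elegans vs Ficto_rubra: 4
  Bracho_elegans vs Hylo_pallida: 8
  Ficto_rubra vs Hylo_pallida: 10
The smallest is 4, between Bracho_elegans and Ficto_rubra.

4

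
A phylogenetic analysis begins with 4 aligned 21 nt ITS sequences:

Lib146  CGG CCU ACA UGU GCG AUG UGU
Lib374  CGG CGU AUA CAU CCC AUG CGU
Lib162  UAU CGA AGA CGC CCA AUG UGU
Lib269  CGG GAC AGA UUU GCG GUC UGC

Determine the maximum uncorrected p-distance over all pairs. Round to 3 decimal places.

Pairwise Hamming distances:
  Lib146 vs Lib374: 7
  Lib146 vs Lib162: 10
  Lib146 vs Lib269: 8
  Lib374 vs Lib162: 9
  Lib374 vs Lib269: 12
  Lib162 vs Lib269: 14
The largest is 14 mismatches, between Lib162 and Lib269; p = 14/21 = 0.667.

0.667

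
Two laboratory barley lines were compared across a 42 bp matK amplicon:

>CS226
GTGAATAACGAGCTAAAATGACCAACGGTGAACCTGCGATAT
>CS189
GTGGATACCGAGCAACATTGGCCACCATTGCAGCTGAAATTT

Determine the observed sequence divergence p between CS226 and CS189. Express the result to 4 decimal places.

0.3333

Differing sites — 4:A/G; 8:A/C; 14:T/A; 16:A/C; 18:A/T; 21:A/G; 25:A/C; 27:G/A; 28:G/T; 31:A/C; 33:C/G; 37:C/A; 38:G/A; 41:A/T.
There are 14 differences over 42 sites, so p = 14/42 = 0.3333.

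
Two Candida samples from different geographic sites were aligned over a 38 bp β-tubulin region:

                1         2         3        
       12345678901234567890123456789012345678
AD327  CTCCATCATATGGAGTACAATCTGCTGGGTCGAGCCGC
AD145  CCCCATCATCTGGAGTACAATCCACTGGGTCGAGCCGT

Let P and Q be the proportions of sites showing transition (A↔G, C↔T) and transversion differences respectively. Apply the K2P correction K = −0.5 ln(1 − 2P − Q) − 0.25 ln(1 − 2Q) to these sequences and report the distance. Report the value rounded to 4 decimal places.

The sequences differ at positions 2 (T/C, transition), 10 (A/C, transversion), 23 (T/C, transition), 24 (G/A, transition), 38 (C/T, transition).
Of the 5 differences, 4 transitions and 1 transversion over 38 sites: P = 4/38 = 0.105263, Q = 1/38 = 0.026316.
d = −0.5·ln(0.763158) − 0.25·ln(0.947368) = −0.5·(-0.270290) − 0.25·(-0.054068) = 0.1487.

0.1487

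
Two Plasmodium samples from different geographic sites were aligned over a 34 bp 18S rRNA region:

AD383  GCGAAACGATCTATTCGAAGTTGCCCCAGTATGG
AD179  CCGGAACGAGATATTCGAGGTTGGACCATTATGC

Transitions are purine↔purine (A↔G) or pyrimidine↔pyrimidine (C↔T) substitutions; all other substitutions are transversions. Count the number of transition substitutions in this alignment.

Differing sites — 1:G/C (Tv); 4:A/G (Ti); 10:T/G (Tv); 11:C/A (Tv); 19:A/G (Ti); 24:C/G (Tv); 25:C/A (Tv); 29:G/T (Tv); 34:G/C (Tv).
Of the 9 differences, 2 transitions and 7 transversions, so the answer is 2.

2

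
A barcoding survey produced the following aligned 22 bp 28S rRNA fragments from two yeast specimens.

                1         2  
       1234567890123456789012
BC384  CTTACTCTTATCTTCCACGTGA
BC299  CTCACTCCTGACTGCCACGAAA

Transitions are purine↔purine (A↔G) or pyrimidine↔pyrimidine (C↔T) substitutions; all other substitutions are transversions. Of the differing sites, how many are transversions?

3

The sequences differ at positions 3 (T/C, transition), 8 (T/C, transition), 10 (A/G, transition), 11 (T/A, transversion), 14 (T/G, transversion), 20 (T/A, transversion), 21 (G/A, transition).
Of the 7 differences, 4 transitions and 3 transversions, so the answer is 3.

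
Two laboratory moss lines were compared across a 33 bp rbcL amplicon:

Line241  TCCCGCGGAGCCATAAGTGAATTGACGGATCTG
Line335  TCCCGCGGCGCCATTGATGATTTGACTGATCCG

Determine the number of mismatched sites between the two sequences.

The sequences differ at positions 9 (A/C), 15 (A/T), 16 (A/G), 17 (G/A), 21 (A/T), 27 (G/T), 32 (T/C).
That gives 7 mismatches out of 33 aligned sites, so the Hamming distance is 7.

7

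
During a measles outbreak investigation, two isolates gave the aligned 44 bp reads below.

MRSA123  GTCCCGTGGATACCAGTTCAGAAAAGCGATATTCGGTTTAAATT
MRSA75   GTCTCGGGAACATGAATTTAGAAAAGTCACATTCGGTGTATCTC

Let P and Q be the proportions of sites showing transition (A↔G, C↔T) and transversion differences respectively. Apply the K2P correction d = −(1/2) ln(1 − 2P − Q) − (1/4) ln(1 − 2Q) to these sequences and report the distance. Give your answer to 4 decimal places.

The sequences differ at positions 4 (C/T, transition), 7 (T/G, transversion), 9 (G/A, transition), 11 (T/C, transition), 13 (C/T, transition), 14 (C/G, transversion), 16 (G/A, transition), 19 (C/T, transition), 27 (C/T, transition), 28 (G/C, transversion), 30 (T/C, transition), 38 (T/G, transversion), 41 (A/T, transversion), 42 (A/C, transversion), 44 (T/C, transition).
Of the 15 differences, 9 transitions and 6 transversions over 44 sites: P = 9/44 = 0.204545, Q = 6/44 = 0.136364.
d = −0.5·ln(0.454546) − 0.25·ln(0.727272) = −0.5·(-0.788456) − 0.25·(-0.318455) = 0.4738.

0.4738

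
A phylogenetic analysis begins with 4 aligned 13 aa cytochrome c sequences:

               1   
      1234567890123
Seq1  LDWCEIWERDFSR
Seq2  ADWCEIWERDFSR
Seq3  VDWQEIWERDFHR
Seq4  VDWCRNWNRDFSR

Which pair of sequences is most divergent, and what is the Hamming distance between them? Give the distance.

Pairwise Hamming distances:
  Seq1 vs Seq2: 1
  Seq1 vs Seq3: 3
  Seq1 vs Seq4: 4
  Seq2 vs Seq3: 3
  Seq2 vs Seq4: 4
  Seq3 vs Seq4: 5
The largest is 5, between Seq3 and Seq4.

5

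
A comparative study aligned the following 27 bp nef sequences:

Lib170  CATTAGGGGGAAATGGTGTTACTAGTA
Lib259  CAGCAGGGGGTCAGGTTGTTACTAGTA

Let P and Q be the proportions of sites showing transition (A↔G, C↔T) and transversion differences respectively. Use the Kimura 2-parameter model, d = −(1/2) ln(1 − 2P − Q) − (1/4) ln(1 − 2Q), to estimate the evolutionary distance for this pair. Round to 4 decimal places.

Differing sites — 3:T/G (Tv); 4:T/C (Ti); 11:A/T (Tv); 12:A/C (Tv); 14:T/G (Tv); 16:G/T (Tv).
Of the 6 differences, 1 transition and 5 transversions over 27 sites: P = 1/27 = 0.037037, Q = 5/27 = 0.185185.
d = −0.5·ln(0.740741) − 0.25·ln(0.629630) = −0.5·(-0.300104) − 0.25·(-0.462623) = 0.2657.

0.2657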